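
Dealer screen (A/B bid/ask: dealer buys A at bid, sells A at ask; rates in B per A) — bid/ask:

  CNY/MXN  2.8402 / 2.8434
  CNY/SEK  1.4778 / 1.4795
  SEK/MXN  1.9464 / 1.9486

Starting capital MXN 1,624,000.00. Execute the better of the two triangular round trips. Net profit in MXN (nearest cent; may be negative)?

Best loop MXN → CNY → SEK → MXN:
MXN 1,624,000.00 ÷ 2.8434 (buy CNY at ask) = CNY 571,147.22
CNY 571,147.22 × 1.4778 (sell CNY at bid) = SEK 844,041.36
SEK 844,041.36 × 1.9464 (sell SEK at bid) = MXN 1,642,842.10

Net profit: MXN 18,842.10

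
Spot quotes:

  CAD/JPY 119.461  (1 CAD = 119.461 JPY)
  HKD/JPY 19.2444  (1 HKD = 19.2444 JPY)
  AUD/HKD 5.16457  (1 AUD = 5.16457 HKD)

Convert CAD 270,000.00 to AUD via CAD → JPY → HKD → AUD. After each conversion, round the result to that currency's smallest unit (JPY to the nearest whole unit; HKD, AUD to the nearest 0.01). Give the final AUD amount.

CAD 270,000.00 × 119.461 = JPY 32,254,470
JPY 32,254,470 ÷ 19.2444 = HKD 1,676,044.46
HKD 1,676,044.46 ÷ 5.16457 = AUD 324,527.40

AUD 324,527.40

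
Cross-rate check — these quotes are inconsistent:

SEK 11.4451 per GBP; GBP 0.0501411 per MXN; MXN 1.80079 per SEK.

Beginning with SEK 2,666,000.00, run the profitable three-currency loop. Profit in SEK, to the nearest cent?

Profitable loop is SEK → MXN → GBP → SEK:
SEK 2,666,000.00 × 1.80079 = MXN 4,800,906.14
MXN 4,800,906.14 × 0.0501411 = GBP 240,722.71
GBP 240,722.71 × 11.4451 = SEK 2,755,095.54
Profit = SEK 2,755,095.54 − SEK 2,666,000.00

Profit: SEK 89,095.54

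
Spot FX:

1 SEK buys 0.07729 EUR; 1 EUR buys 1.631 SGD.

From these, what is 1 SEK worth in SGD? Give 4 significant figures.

1 SEK × 0.07729 = 0.07729 EUR
0.07729 EUR × 1.631 = 0.12606 SGD

SEK/SGD = 0.1261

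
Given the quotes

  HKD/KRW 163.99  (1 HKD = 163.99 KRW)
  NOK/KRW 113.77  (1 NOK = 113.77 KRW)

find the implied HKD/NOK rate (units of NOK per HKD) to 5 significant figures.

HKD/NOK = 1.4414

1 HKD × 163.99 = 163.99 KRW
163.99 KRW ÷ 113.77 = 1.44142 NOK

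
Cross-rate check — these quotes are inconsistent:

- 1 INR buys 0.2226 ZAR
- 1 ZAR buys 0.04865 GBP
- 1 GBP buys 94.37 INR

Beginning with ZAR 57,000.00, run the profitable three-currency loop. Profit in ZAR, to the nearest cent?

Profitable loop is ZAR → GBP → INR → ZAR:
ZAR 57,000.00 × 0.04865 = GBP 2,773.05
GBP 2,773.05 × 94.37 = INR 261,692.73
INR 261,692.73 × 0.2226 = ZAR 58,252.80
Profit = ZAR 58,252.80 − ZAR 57,000.00

Profit: ZAR 1,252.80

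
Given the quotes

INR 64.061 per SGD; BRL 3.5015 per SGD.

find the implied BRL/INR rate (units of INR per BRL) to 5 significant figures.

BRL/INR = 18.295

1 BRL ÷ 3.5015 = 0.285592 SGD
0.285592 SGD × 64.061 = 18.2953 INR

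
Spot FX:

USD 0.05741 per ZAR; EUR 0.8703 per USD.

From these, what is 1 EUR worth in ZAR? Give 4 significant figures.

1 EUR ÷ 0.8703 = 1.14903 USD
1.14903 USD ÷ 0.05741 = 20.0144 ZAR

EUR/ZAR = 20.01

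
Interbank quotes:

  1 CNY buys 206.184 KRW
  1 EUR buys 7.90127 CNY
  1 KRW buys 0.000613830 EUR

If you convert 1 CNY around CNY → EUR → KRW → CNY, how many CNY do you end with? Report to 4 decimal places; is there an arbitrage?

1.0000 (no arbitrage)

Around CNY → EUR → KRW → CNY: 1 ÷ 7.90127 ÷ 0.000613830 ÷ 206.184 = 1.000000
Product ≈ 1 (deviation 0.000%, within rounding noise).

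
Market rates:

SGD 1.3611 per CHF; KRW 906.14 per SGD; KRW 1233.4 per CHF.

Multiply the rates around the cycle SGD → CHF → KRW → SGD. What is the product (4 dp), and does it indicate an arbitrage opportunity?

Around SGD → CHF → KRW → SGD: 1 ÷ 1.3611 × 1233.4 ÷ 906.14 = 1.000043
Product ≈ 1 (deviation 0.004%, within rounding noise).

1.0000 (no arbitrage)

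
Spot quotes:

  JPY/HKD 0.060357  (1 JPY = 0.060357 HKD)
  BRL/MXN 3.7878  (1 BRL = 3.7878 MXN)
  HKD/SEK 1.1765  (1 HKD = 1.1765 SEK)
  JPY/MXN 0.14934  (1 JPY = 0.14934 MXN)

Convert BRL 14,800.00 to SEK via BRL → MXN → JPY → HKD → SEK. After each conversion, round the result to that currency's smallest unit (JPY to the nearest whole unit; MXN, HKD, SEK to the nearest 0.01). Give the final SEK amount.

BRL 14,800.00 × 3.7878 = MXN 56,059.44
MXN 56,059.44 ÷ 0.14934 = JPY 375,381
JPY 375,381 × 0.060357 = HKD 22,656.87
HKD 22,656.87 × 1.1765 = SEK 26,655.81

SEK 26,655.81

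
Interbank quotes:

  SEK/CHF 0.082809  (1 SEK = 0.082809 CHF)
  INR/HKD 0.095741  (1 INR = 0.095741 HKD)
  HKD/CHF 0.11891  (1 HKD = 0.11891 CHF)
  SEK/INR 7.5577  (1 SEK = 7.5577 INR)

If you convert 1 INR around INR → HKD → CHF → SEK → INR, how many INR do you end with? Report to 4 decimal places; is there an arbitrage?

Around INR → HKD → CHF → SEK → INR: 1 × 0.095741 × 0.11891 ÷ 0.082809 × 7.5577 = 1.039031
Product > 1; profitable direction is INR → HKD → CHF → SEK → INR.

1.0390 (arbitrage exists)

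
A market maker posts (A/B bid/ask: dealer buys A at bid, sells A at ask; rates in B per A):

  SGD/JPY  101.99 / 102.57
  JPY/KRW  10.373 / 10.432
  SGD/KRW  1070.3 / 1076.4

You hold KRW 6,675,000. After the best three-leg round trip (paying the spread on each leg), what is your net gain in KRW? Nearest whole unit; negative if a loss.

Net profit: KRW 1,808

Best loop KRW → JPY → SGD → KRW:
KRW 6,675,000 ÷ 10.432 (buy JPY at ask) = JPY 639,858
JPY 639,858 ÷ 102.57 (buy SGD at ask) = SGD 6,238.26
SGD 6,238.26 × 1070.3 (sell SGD at bid) = KRW 6,676,808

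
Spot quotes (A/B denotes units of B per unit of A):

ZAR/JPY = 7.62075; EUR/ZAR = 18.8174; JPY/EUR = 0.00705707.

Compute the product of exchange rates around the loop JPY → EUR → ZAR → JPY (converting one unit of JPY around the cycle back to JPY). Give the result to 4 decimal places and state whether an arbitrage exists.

1.0120 (arbitrage exists)

Around JPY → EUR → ZAR → JPY: 1 × 0.00705707 × 18.8174 × 7.62075 = 1.012003
Product > 1; profitable direction is JPY → EUR → ZAR → JPY.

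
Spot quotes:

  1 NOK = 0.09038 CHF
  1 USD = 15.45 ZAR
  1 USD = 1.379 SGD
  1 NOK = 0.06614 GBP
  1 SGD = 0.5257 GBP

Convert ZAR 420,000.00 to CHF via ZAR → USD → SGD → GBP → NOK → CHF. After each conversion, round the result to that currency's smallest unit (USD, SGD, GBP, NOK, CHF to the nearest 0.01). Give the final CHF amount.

ZAR 420,000.00 ÷ 15.45 = USD 27,184.47
USD 27,184.47 × 1.379 = SGD 37,487.38
SGD 37,487.38 × 0.5257 = GBP 19,707.12
GBP 19,707.12 ÷ 0.06614 = NOK 297,960.69
NOK 297,960.69 × 0.09038 = CHF 26,929.69

CHF 26,929.69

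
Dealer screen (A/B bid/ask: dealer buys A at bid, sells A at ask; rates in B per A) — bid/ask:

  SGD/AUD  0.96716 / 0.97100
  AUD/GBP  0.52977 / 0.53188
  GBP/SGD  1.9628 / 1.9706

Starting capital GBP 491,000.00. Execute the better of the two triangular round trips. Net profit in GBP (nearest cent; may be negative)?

Net profit: GBP 2,791.07

Best loop GBP → SGD → AUD → GBP:
GBP 491,000.00 × 1.9628 (sell GBP at bid) = SGD 963,734.80
SGD 963,734.80 × 0.96716 (sell SGD at bid) = AUD 932,085.75
AUD 932,085.75 × 0.52977 (sell AUD at bid) = GBP 493,791.07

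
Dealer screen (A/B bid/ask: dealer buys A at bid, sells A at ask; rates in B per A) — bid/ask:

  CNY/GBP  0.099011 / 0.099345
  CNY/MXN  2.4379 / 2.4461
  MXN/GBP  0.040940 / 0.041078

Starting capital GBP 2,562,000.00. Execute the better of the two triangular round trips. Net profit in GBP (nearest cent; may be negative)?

Net profit: GBP 11,930.62

Best loop GBP → CNY → MXN → GBP:
GBP 2,562,000.00 ÷ 0.099345 (buy CNY at ask) = CNY 25,788,917.41
CNY 25,788,917.41 × 2.4379 (sell CNY at bid) = MXN 62,870,801.75
MXN 62,870,801.75 × 0.040940 (sell MXN at bid) = GBP 2,573,930.62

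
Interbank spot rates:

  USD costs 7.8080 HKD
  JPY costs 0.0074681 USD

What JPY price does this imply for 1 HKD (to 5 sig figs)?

HKD/JPY = 17.149

1 HKD ÷ 7.8080 = 0.128074 USD
0.128074 USD ÷ 0.0074681 = 17.1494 JPY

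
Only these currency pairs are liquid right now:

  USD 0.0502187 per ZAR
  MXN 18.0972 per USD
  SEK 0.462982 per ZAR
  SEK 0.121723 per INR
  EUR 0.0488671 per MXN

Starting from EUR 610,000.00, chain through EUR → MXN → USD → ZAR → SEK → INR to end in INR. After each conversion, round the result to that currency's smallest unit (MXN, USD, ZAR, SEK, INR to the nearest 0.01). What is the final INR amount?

EUR 610,000.00 ÷ 0.0488671 = MXN 12,482,836.10
MXN 12,482,836.10 ÷ 18.0972 = USD 689,766.16
USD 689,766.16 ÷ 0.0502187 = ZAR 13,735,245.24
ZAR 13,735,245.24 × 0.462982 = SEK 6,359,171.31
SEK 6,359,171.31 ÷ 0.121723 = INR 52,242,972.24

INR 52,242,972.24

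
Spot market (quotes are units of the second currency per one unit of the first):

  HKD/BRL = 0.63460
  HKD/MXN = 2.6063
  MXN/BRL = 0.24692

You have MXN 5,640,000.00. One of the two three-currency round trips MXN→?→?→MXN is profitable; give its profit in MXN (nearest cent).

Profitable loop is MXN → BRL → HKD → MXN:
MXN 5,640,000.00 × 0.24692 = BRL 1,392,628.80
BRL 1,392,628.80 ÷ 0.63460 = HKD 2,194,498.58
HKD 2,194,498.58 × 2.6063 = MXN 5,719,521.65
Profit = MXN 5,719,521.65 − MXN 5,640,000.00

Profit: MXN 79,521.65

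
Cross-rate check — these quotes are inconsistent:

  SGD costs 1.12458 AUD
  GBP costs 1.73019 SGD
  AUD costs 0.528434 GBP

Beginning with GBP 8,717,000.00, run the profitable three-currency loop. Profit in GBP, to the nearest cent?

Profit: GBP 245,763.81

Profitable loop is GBP → SGD → AUD → GBP:
GBP 8,717,000.00 × 1.73019 = SGD 15,082,066.23
SGD 15,082,066.23 × 1.12458 = AUD 16,960,990.04
AUD 16,960,990.04 × 0.528434 = GBP 8,962,763.81
Profit = GBP 8,962,763.81 − GBP 8,717,000.00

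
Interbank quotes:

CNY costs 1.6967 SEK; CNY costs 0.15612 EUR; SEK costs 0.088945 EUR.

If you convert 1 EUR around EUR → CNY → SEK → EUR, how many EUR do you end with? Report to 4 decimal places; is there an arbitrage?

Around EUR → CNY → SEK → EUR: 1 ÷ 0.15612 × 1.6967 × 0.088945 = 0.966647
Product < 1; profitable direction is EUR → SEK → CNY → EUR.

0.9666 (arbitrage exists)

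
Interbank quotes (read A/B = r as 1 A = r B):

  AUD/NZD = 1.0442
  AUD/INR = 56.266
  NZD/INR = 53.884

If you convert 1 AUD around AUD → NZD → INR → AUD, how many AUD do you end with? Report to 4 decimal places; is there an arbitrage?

1.0000 (no arbitrage)

Around AUD → NZD → INR → AUD: 1 × 1.0442 × 53.884 ÷ 56.266 = 0.999994
Product ≈ 1 (deviation 0.001%, within rounding noise).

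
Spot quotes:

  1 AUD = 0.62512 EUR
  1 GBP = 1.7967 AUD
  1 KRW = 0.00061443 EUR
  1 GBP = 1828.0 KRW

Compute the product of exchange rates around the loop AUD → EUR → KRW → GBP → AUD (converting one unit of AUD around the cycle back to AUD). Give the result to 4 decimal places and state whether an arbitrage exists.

1.0000 (no arbitrage)

Around AUD → EUR → KRW → GBP → AUD: 1 × 0.62512 ÷ 0.00061443 ÷ 1828.0 × 1.7967 = 0.999978
Product ≈ 1 (deviation 0.002%, within rounding noise).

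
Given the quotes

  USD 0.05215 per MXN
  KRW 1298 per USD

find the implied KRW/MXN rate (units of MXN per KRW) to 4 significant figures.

KRW/MXN = 0.01477

1 KRW ÷ 1298 = 0.000770416 USD
0.000770416 USD ÷ 0.05215 = 0.0147731 MXN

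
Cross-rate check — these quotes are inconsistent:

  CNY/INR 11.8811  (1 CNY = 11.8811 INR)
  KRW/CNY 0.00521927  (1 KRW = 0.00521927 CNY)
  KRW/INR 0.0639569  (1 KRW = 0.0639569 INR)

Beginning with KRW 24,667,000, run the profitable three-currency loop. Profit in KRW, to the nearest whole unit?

Profitable loop is KRW → INR → CNY → KRW:
KRW 24,667,000 × 0.0639569 = INR 1,577,624.85
INR 1,577,624.85 ÷ 11.8811 = CNY 132,784.41
CNY 132,784.41 ÷ 0.00521927 = KRW 25,441,184
Profit = KRW 25,441,184 − KRW 24,667,000

Profit: KRW 774,184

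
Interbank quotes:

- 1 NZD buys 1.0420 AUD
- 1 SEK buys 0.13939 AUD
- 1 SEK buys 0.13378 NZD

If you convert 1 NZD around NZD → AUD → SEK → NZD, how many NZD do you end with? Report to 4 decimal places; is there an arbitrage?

1.0001 (no arbitrage)

Around NZD → AUD → SEK → NZD: 1 × 1.0420 ÷ 0.13939 × 0.13378 = 1.000063
Product ≈ 1 (deviation 0.006%, within rounding noise).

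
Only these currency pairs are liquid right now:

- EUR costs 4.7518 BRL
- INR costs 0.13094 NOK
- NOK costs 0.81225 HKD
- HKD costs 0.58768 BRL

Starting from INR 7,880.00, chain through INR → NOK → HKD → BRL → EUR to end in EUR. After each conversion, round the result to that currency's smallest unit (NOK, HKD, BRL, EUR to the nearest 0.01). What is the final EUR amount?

EUR 103.65

INR 7,880.00 × 0.13094 = NOK 1,031.81
NOK 1,031.81 × 0.81225 = HKD 838.09
HKD 838.09 × 0.58768 = BRL 492.53
BRL 492.53 ÷ 4.7518 = EUR 103.65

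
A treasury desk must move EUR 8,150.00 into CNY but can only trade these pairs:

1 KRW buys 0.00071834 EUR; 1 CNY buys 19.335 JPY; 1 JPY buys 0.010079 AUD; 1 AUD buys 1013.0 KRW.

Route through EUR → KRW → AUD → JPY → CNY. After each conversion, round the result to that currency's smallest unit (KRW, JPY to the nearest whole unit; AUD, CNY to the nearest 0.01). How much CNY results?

EUR 8,150.00 ÷ 0.00071834 = KRW 11,345,602
KRW 11,345,602 ÷ 1013.0 = AUD 11,200.00
AUD 11,200.00 ÷ 0.010079 = JPY 1,111,221
JPY 1,111,221 ÷ 19.335 = CNY 57,471.99

CNY 57,471.99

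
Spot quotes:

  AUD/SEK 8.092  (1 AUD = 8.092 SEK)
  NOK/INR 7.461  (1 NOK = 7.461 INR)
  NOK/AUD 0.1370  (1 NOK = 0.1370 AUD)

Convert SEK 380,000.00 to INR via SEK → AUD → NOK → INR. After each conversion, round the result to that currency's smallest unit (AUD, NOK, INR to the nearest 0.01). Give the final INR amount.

INR 2,557,432.56

SEK 380,000.00 ÷ 8.092 = AUD 46,959.96
AUD 46,959.96 ÷ 0.1370 = NOK 342,773.43
NOK 342,773.43 × 7.461 = INR 2,557,432.56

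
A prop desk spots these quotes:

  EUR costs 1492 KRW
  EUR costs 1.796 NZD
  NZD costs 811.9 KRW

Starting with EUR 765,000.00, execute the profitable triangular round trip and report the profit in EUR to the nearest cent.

Profitable loop is EUR → KRW → NZD → EUR:
EUR 765,000.00 × 1492 = KRW 1,141,380,000
KRW 1,141,380,000 ÷ 811.9 = NZD 1,405,813.52
NZD 1,405,813.52 ÷ 1.796 = EUR 782,746.95
Profit = EUR 782,746.95 − EUR 765,000.00

Profit: EUR 17,746.95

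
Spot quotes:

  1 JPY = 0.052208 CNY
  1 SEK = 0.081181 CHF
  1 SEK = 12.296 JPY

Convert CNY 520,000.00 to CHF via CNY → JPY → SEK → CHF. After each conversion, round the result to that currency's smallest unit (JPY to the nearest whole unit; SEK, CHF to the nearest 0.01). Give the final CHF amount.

CHF 65,759.24

CNY 520,000.00 ÷ 0.052208 = JPY 9,960,159
JPY 9,960,159 ÷ 12.296 = SEK 810,032.45
SEK 810,032.45 × 0.081181 = CHF 65,759.24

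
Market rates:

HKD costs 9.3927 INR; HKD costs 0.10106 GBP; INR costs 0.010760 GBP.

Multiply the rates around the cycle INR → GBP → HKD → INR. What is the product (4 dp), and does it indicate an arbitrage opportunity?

1.0001 (no arbitrage)

Around INR → GBP → HKD → INR: 1 × 0.010760 ÷ 0.10106 × 9.3927 = 1.000054
Product ≈ 1 (deviation 0.005%, within rounding noise).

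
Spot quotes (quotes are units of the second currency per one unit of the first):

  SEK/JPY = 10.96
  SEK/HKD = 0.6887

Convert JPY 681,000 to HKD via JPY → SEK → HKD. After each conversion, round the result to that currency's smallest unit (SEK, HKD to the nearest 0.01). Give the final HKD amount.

HKD 42,792.40

JPY 681,000 ÷ 10.96 = SEK 62,135.04
SEK 62,135.04 × 0.6887 = HKD 42,792.40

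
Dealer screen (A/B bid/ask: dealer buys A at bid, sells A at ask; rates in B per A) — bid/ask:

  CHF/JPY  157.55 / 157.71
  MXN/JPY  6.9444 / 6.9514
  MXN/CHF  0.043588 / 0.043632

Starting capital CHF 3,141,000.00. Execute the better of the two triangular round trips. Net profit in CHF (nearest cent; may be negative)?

Net profit: CHF 28,847.09

Best loop CHF → MXN → JPY → CHF:
CHF 3,141,000.00 ÷ 0.043632 (buy MXN at ask) = MXN 71,988,448.84
MXN 71,988,448.84 × 6.9444 (sell MXN at bid) = JPY 499,916,584
JPY 499,916,584 ÷ 157.71 (buy CHF at ask) = CHF 3,169,847.09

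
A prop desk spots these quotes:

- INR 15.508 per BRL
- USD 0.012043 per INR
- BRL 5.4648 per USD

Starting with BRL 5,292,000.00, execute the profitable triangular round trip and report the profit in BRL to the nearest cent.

Profit: BRL 109,129.45

Profitable loop is BRL → INR → USD → BRL:
BRL 5,292,000.00 × 15.508 = INR 82,068,336.00
INR 82,068,336.00 × 0.012043 = USD 988,348.97
USD 988,348.97 × 5.4648 = BRL 5,401,129.45
Profit = BRL 5,401,129.45 − BRL 5,292,000.00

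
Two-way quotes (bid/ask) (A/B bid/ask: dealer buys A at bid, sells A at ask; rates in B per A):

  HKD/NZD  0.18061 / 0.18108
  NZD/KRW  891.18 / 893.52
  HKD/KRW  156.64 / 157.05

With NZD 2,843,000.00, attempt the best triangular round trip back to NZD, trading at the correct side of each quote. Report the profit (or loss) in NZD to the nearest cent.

Net profit: NZD 70,708.78

Best loop NZD → KRW → HKD → NZD:
NZD 2,843,000.00 × 891.18 (sell NZD at bid) = KRW 2,533,624,740
KRW 2,533,624,740 ÷ 157.05 (buy HKD at ask) = HKD 16,132,599.43
HKD 16,132,599.43 × 0.18061 (sell HKD at bid) = NZD 2,913,708.78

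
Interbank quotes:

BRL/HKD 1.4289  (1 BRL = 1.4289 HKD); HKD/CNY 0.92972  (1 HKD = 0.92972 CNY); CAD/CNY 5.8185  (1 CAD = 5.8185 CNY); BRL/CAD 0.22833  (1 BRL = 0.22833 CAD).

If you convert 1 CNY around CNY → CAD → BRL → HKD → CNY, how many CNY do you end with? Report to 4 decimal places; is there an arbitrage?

1.0000 (no arbitrage)

Around CNY → CAD → BRL → HKD → CNY: 1 ÷ 5.8185 ÷ 0.22833 × 1.4289 × 0.92972 = 0.999954
Product ≈ 1 (deviation 0.005%, within rounding noise).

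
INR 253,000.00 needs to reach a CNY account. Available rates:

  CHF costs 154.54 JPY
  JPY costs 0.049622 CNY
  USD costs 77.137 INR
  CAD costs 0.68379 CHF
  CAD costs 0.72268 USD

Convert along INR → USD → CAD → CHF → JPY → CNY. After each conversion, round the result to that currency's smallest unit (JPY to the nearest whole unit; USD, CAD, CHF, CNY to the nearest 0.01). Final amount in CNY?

CNY 23,798.51

INR 253,000.00 ÷ 77.137 = USD 3,279.88
USD 3,279.88 ÷ 0.72268 = CAD 4,538.50
CAD 4,538.50 × 0.68379 = CHF 3,103.38
CHF 3,103.38 × 154.54 = JPY 479,596
JPY 479,596 × 0.049622 = CNY 23,798.51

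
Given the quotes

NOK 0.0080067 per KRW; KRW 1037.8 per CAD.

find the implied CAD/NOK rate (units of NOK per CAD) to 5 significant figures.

CAD/NOK = 8.3094

1 CAD × 1037.8 = 1037.8 KRW
1037.8 KRW × 0.0080067 = 8.30935 NOK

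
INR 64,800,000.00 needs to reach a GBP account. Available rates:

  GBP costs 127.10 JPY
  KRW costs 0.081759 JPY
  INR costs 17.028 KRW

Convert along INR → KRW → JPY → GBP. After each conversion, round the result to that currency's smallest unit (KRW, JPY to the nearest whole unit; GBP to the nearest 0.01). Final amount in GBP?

INR 64,800,000.00 × 17.028 = KRW 1,103,414,400
KRW 1,103,414,400 × 0.081759 = JPY 90,214,058
JPY 90,214,058 ÷ 127.10 = GBP 709,788.03

GBP 709,788.03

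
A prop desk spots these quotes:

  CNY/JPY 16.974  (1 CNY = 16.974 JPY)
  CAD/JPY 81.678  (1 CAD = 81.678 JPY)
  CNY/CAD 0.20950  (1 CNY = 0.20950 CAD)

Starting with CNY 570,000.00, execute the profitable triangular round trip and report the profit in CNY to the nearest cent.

Profit: CNY 4,618.73

Profitable loop is CNY → CAD → JPY → CNY:
CNY 570,000.00 × 0.20950 = CAD 119,415.00
CAD 119,415.00 × 81.678 = JPY 9,753,578
JPY 9,753,578 ÷ 16.974 = CNY 574,618.73
Profit = CNY 574,618.73 − CNY 570,000.00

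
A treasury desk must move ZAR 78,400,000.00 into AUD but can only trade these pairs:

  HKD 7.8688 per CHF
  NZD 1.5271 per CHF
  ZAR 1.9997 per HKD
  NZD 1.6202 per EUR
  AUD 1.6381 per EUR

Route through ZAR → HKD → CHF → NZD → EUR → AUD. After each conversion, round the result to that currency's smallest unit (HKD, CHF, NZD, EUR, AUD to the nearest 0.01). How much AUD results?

ZAR 78,400,000.00 ÷ 1.9997 = HKD 39,205,880.88
HKD 39,205,880.88 ÷ 7.8688 = CHF 4,982,447.24
CHF 4,982,447.24 × 1.5271 = NZD 7,608,695.18
NZD 7,608,695.18 ÷ 1.6202 = EUR 4,696,145.65
EUR 4,696,145.65 × 1.6381 = AUD 7,692,756.19

AUD 7,692,756.19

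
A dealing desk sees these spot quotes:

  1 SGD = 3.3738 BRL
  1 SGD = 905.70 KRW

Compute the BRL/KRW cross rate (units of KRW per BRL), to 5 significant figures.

BRL/KRW = 268.45

1 BRL ÷ 3.3738 = 0.296402 SGD
0.296402 SGD × 905.70 = 268.451 KRW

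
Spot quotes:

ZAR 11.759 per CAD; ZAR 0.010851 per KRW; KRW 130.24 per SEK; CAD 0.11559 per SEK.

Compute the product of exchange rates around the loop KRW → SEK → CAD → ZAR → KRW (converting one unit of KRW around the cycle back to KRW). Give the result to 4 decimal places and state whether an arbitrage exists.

0.9618 (arbitrage exists)

Around KRW → SEK → CAD → ZAR → KRW: 1 ÷ 130.24 × 0.11559 × 11.759 ÷ 0.010851 = 0.961782
Product < 1; profitable direction is KRW → ZAR → CAD → SEK → KRW.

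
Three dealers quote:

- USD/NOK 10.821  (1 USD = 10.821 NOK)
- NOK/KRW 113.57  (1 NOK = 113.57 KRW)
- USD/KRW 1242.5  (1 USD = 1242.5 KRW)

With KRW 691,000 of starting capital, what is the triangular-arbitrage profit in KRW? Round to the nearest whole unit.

Profit: KRW 7,624

Profitable loop is KRW → NOK → USD → KRW:
KRW 691,000 ÷ 113.57 = NOK 6,084.35
NOK 6,084.35 ÷ 10.821 = USD 562.27
USD 562.27 × 1242.5 = KRW 698,624
Profit = KRW 698,624 − KRW 691,000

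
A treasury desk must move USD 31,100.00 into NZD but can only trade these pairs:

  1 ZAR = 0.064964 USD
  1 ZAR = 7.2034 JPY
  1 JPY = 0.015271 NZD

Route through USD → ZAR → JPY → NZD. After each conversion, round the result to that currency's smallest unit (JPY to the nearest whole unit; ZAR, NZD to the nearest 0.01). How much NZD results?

NZD 52,661.43

USD 31,100.00 ÷ 0.064964 = ZAR 478,726.68
ZAR 478,726.68 × 7.2034 = JPY 3,448,460
JPY 3,448,460 × 0.015271 = NZD 52,661.43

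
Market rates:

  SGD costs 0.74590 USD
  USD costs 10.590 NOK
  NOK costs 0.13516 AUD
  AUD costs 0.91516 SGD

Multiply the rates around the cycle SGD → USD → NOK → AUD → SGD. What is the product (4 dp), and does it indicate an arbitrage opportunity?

0.9771 (arbitrage exists)

Around SGD → USD → NOK → AUD → SGD: 1 × 0.74590 × 10.590 × 0.13516 × 0.91516 = 0.977061
Product < 1; profitable direction is SGD → AUD → NOK → USD → SGD.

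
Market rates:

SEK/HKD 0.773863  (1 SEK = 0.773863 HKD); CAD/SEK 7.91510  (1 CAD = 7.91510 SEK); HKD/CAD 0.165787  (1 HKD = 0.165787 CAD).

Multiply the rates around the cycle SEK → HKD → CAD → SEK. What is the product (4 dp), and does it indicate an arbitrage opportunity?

Around SEK → HKD → CAD → SEK: 1 × 0.773863 × 0.165787 × 7.91510 = 1.015479
Product > 1; profitable direction is SEK → HKD → CAD → SEK.

1.0155 (arbitrage exists)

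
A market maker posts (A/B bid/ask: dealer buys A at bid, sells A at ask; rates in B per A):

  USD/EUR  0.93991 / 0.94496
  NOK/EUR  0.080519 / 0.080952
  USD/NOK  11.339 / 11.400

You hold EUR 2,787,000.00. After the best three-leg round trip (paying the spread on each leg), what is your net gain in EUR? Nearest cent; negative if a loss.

Best loop EUR → NOK → USD → EUR:
EUR 2,787,000.00 ÷ 0.080952 (buy NOK at ask) = NOK 34,427,809.07
NOK 34,427,809.07 ÷ 11.400 (buy USD at ask) = USD 3,019,983.25
USD 3,019,983.25 × 0.93991 (sell USD at bid) = EUR 2,838,512.46

Net profit: EUR 51,512.46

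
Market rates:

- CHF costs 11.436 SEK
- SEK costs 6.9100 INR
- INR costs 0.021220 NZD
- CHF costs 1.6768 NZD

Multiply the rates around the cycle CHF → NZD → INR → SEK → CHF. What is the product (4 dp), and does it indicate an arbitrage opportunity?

1.0000 (no arbitrage)

Around CHF → NZD → INR → SEK → CHF: 1 × 1.6768 ÷ 0.021220 ÷ 6.9100 ÷ 11.436 = 0.999962
Product ≈ 1 (deviation 0.004%, within rounding noise).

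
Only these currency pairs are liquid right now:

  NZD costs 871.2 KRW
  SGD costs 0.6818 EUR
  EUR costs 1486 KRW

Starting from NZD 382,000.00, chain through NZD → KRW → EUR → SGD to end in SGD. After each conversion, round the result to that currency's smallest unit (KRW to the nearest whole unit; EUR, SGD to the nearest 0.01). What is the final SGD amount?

NZD 382,000.00 × 871.2 = KRW 332,798,400
KRW 332,798,400 ÷ 1486 = EUR 223,955.85
EUR 223,955.85 ÷ 0.6818 = SGD 328,477.34

SGD 328,477.34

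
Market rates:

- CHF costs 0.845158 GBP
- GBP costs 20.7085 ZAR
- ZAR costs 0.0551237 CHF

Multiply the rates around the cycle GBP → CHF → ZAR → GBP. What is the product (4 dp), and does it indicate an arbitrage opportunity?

1.0365 (arbitrage exists)

Around GBP → CHF → ZAR → GBP: 1 ÷ 0.845158 ÷ 0.0551237 ÷ 20.7085 = 1.036514
Product > 1; profitable direction is GBP → CHF → ZAR → GBP.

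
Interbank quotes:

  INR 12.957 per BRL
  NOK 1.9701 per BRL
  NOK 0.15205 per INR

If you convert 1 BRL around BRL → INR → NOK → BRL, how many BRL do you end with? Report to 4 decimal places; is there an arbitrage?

1.0000 (no arbitrage)

Around BRL → INR → NOK → BRL: 1 × 12.957 × 0.15205 ÷ 1.9701 = 1.000006
Product ≈ 1 (deviation 0.001%, within rounding noise).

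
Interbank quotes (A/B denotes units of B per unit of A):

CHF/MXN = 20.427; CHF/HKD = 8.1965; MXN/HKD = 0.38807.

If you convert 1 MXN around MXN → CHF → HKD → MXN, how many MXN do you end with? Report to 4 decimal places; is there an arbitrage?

1.0340 (arbitrage exists)

Around MXN → CHF → HKD → MXN: 1 ÷ 20.427 × 8.1965 ÷ 0.38807 = 1.033984
Product > 1; profitable direction is MXN → CHF → HKD → MXN.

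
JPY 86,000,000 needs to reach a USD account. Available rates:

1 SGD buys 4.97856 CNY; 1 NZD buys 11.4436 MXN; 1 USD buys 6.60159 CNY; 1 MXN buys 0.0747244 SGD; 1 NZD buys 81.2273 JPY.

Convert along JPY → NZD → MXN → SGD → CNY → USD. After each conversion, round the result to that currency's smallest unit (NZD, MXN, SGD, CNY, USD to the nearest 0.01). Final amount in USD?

JPY 86,000,000 ÷ 81.2273 = NZD 1,058,757.34
NZD 1,058,757.34 × 11.4436 = MXN 12,115,995.50
MXN 12,115,995.50 × 0.0747244 = SGD 905,360.49
SGD 905,360.49 × 4.97856 = CNY 4,507,391.52
CNY 4,507,391.52 ÷ 6.60159 = USD 682,773.62

USD 682,773.62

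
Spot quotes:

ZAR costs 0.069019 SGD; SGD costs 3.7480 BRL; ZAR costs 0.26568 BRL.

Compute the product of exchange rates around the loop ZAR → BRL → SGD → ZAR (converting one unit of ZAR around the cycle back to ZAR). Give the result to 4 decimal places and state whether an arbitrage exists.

Around ZAR → BRL → SGD → ZAR: 1 × 0.26568 ÷ 3.7480 ÷ 0.069019 = 1.027048
Product > 1; profitable direction is ZAR → BRL → SGD → ZAR.

1.0270 (arbitrage exists)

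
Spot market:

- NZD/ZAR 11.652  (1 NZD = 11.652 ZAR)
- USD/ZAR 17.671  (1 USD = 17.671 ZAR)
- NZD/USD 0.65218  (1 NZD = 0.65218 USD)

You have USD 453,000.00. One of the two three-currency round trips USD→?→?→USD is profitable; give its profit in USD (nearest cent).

Profit: USD 5,004.85

Profitable loop is USD → NZD → ZAR → USD:
USD 453,000.00 ÷ 0.65218 = NZD 694,593.52
NZD 694,593.52 × 11.652 = ZAR 8,093,403.66
ZAR 8,093,403.66 ÷ 17.671 = USD 458,004.85
Profit = USD 458,004.85 − USD 453,000.00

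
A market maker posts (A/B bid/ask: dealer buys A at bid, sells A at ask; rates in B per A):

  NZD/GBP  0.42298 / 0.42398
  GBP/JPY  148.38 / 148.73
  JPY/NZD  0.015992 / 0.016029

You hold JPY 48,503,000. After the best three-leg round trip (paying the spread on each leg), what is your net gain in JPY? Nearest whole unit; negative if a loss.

Best loop JPY → NZD → GBP → JPY:
JPY 48,503,000 × 0.015992 (sell JPY at bid) = NZD 775,659.98
NZD 775,659.98 × 0.42298 (sell NZD at bid) = GBP 328,088.66
GBP 328,088.66 × 148.38 (sell GBP at bid) = JPY 48,681,795

Net profit: JPY 178,795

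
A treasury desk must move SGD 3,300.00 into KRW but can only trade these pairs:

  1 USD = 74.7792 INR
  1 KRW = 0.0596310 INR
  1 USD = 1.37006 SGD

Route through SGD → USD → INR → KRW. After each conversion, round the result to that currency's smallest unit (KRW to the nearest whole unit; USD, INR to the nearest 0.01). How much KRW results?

KRW 3,020,525

SGD 3,300.00 ÷ 1.37006 = USD 2,408.65
USD 2,408.65 × 74.7792 = INR 180,116.92
INR 180,116.92 ÷ 0.0596310 = KRW 3,020,525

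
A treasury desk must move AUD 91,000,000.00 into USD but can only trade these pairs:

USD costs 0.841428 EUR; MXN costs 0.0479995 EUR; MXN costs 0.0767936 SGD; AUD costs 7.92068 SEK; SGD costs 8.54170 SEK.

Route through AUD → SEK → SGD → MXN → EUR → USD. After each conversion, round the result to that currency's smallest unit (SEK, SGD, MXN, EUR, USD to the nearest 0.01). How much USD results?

USD 62,683,649.32

AUD 91,000,000.00 × 7.92068 = SEK 720,781,880.00
SEK 720,781,880.00 ÷ 8.54170 = SGD 84,383,890.79
SGD 84,383,890.79 ÷ 0.0767936 = MXN 1,098,840,148.01
MXN 1,098,840,148.01 × 0.0479995 = EUR 52,743,777.68
EUR 52,743,777.68 ÷ 0.841428 = USD 62,683,649.32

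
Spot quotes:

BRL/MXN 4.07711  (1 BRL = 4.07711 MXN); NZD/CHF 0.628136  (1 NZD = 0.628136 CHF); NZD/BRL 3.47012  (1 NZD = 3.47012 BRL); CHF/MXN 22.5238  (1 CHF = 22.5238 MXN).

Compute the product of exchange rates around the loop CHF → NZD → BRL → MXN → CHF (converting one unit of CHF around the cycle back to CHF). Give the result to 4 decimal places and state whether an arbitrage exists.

1.0000 (no arbitrage)

Around CHF → NZD → BRL → MXN → CHF: 1 ÷ 0.628136 × 3.47012 × 4.07711 ÷ 22.5238 = 1.000004
Product ≈ 1 (deviation 0.000%, within rounding noise).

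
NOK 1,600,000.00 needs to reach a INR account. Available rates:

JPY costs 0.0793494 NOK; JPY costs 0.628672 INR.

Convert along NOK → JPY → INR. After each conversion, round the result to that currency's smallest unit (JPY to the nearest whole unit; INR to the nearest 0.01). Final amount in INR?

INR 12,676,532.15

NOK 1,600,000.00 ÷ 0.0793494 = JPY 20,163,984
JPY 20,163,984 × 0.628672 = INR 12,676,532.15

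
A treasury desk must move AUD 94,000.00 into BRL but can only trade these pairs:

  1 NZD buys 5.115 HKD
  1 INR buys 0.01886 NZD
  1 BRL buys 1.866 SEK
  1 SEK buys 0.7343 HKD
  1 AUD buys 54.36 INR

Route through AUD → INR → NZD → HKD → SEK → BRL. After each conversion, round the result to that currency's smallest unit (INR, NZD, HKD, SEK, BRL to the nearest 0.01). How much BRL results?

BRL 359,757.16

AUD 94,000.00 × 54.36 = INR 5,109,840.00
INR 5,109,840.00 × 0.01886 = NZD 96,371.58
NZD 96,371.58 × 5.115 = HKD 492,940.63
HKD 492,940.63 ÷ 0.7343 = SEK 671,306.86
SEK 671,306.86 ÷ 1.866 = BRL 359,757.16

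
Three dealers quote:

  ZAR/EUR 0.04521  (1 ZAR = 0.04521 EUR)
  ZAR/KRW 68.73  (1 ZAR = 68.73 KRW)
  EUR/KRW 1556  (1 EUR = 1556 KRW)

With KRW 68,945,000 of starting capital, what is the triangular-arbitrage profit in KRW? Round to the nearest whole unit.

Profit: KRW 1,621,818

Profitable loop is KRW → ZAR → EUR → KRW:
KRW 68,945,000 ÷ 68.73 = ZAR 1,003,128.18
ZAR 1,003,128.18 × 0.04521 = EUR 45,351.43
EUR 45,351.43 × 1556 = KRW 70,566,818
Profit = KRW 70,566,818 − KRW 68,945,000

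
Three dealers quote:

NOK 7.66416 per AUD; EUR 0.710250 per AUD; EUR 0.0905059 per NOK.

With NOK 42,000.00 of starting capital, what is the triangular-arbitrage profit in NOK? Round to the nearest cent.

Profit: NOK 1,005.01

Profitable loop is NOK → AUD → EUR → NOK:
NOK 42,000.00 ÷ 7.66416 = AUD 5,480.05
AUD 5,480.05 × 0.710250 = EUR 3,892.21
EUR 3,892.21 ÷ 0.0905059 = NOK 43,005.01
Profit = NOK 43,005.01 − NOK 42,000.00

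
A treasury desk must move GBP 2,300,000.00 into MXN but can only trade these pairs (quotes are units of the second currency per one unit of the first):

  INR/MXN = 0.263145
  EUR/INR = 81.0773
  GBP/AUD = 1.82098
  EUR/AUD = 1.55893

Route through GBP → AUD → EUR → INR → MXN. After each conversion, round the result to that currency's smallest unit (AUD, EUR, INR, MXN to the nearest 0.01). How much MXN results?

MXN 57,319,289.31

GBP 2,300,000.00 × 1.82098 = AUD 4,188,254.00
AUD 4,188,254.00 ÷ 1.55893 = EUR 2,686,620.95
EUR 2,686,620.95 × 81.0773 = INR 217,823,972.75
INR 217,823,972.75 × 0.263145 = MXN 57,319,289.31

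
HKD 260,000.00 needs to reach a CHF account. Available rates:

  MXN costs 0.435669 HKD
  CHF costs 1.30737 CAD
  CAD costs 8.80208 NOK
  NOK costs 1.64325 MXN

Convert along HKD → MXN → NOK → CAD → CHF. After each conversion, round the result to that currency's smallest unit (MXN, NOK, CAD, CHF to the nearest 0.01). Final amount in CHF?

HKD 260,000.00 ÷ 0.435669 = MXN 596,783.34
MXN 596,783.34 ÷ 1.64325 = NOK 363,172.58
NOK 363,172.58 ÷ 8.80208 = CAD 41,259.86
CAD 41,259.86 ÷ 1.30737 = CHF 31,559.44

CHF 31,559.44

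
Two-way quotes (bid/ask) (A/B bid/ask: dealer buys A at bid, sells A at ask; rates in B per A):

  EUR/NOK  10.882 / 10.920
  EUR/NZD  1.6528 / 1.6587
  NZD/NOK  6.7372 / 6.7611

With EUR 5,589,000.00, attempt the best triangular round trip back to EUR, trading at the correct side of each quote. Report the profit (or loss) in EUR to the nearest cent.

Best loop EUR → NZD → NOK → EUR:
EUR 5,589,000.00 × 1.6528 (sell EUR at bid) = NZD 9,237,499.20
NZD 9,237,499.20 × 6.7372 (sell NZD at bid) = NOK 62,234,879.61
NOK 62,234,879.61 ÷ 10.920 (buy EUR at ask) = EUR 5,699,164.80

Net profit: EUR 110,164.80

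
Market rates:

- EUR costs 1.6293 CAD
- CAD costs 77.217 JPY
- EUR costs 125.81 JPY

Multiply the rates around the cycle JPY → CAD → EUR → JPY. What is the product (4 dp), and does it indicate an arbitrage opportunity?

1.0000 (no arbitrage)

Around JPY → CAD → EUR → JPY: 1 ÷ 77.217 ÷ 1.6293 × 125.81 = 1.000003
Product ≈ 1 (deviation 0.000%, within rounding noise).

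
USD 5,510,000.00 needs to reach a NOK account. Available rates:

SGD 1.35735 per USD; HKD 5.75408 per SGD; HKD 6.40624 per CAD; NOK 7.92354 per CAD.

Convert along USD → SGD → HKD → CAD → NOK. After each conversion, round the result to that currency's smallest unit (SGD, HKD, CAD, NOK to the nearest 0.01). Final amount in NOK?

NOK 53,227,417.06

USD 5,510,000.00 × 1.35735 = SGD 7,478,998.50
SGD 7,478,998.50 × 5.75408 = HKD 43,034,755.69
HKD 43,034,755.69 ÷ 6.40624 = CAD 6,717,630.89
CAD 6,717,630.89 × 7.92354 = NOK 53,227,417.06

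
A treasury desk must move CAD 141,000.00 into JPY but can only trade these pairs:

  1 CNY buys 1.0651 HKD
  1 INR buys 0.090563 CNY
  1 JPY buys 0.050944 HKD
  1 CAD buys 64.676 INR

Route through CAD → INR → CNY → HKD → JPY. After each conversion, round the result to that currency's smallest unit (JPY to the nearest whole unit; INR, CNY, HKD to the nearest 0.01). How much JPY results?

CAD 141,000.00 × 64.676 = INR 9,119,316.00
INR 9,119,316.00 × 0.090563 = CNY 825,872.61
CNY 825,872.61 × 1.0651 = HKD 879,636.92
HKD 879,636.92 ÷ 0.050944 = JPY 17,266,742

JPY 17,266,742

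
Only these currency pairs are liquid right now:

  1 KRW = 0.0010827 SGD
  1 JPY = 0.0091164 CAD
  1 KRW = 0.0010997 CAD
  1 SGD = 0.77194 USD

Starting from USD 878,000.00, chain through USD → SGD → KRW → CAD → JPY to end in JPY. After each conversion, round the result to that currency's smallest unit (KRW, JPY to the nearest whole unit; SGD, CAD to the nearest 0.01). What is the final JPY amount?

JPY 126,722,487

USD 878,000.00 ÷ 0.77194 = SGD 1,137,394.10
SGD 1,137,394.10 ÷ 0.0010827 = KRW 1,050,516,394
KRW 1,050,516,394 × 0.0010997 = CAD 1,155,252.88
CAD 1,155,252.88 ÷ 0.0091164 = JPY 126,722,487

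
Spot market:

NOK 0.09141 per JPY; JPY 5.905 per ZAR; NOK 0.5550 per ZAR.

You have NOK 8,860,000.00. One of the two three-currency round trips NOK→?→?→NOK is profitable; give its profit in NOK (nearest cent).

Profit: NOK 249,889.18

Profitable loop is NOK → JPY → ZAR → NOK:
NOK 8,860,000.00 ÷ 0.09141 = JPY 96,925,938
JPY 96,925,938 ÷ 5.905 = ZAR 16,414,214.75
ZAR 16,414,214.75 × 0.5550 = NOK 9,109,889.18
Profit = NOK 9,109,889.18 − NOK 8,860,000.00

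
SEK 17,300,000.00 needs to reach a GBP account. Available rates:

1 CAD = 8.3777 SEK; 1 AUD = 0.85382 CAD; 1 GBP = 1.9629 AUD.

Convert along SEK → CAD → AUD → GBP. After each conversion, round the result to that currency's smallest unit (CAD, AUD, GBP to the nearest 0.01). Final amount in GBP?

GBP 1,232,130.76

SEK 17,300,000.00 ÷ 8.3777 = CAD 2,065,005.91
CAD 2,065,005.91 ÷ 0.85382 = AUD 2,418,549.47
AUD 2,418,549.47 ÷ 1.9629 = GBP 1,232,130.76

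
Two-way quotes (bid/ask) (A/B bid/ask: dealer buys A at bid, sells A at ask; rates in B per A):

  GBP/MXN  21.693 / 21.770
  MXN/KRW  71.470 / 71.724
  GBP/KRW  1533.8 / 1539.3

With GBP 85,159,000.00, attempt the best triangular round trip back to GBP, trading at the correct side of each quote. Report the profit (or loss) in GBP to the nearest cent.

Net profit: GBP 614,016.14

Best loop GBP → MXN → KRW → GBP:
GBP 85,159,000.00 × 21.693 (sell GBP at bid) = MXN 1,847,354,187.00
MXN 1,847,354,187.00 × 71.470 (sell MXN at bid) = KRW 132,030,403,745
KRW 132,030,403,745 ÷ 1539.3 (buy GBP at ask) = GBP 85,773,016.14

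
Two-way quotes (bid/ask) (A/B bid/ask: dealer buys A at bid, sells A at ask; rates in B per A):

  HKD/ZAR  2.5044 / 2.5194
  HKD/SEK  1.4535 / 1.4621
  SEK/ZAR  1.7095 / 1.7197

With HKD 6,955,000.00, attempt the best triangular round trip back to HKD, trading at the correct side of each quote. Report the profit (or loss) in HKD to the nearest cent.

Net result: HKD -27,587.31 (no profitable arbitrage after spreads)

Best loop HKD → ZAR → SEK → HKD:
HKD 6,955,000.00 × 2.5044 (sell HKD at bid) = ZAR 17,418,102.00
ZAR 17,418,102.00 ÷ 1.7197 (buy SEK at ask) = SEK 10,128,570.10
SEK 10,128,570.10 ÷ 1.4621 (buy HKD at ask) = HKD 6,927,412.69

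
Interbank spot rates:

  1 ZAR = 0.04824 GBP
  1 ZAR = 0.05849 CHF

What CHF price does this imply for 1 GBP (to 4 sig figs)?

1 GBP ÷ 0.04824 = 20.7297 ZAR
20.7297 ZAR × 0.05849 = 1.21248 CHF

GBP/CHF = 1.212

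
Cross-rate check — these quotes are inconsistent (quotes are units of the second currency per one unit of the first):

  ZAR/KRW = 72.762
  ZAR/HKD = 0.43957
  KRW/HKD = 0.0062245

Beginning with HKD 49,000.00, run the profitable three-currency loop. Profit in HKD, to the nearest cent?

Profit: HKD 1,486.72

Profitable loop is HKD → ZAR → KRW → HKD:
HKD 49,000.00 ÷ 0.43957 = ZAR 111,472.58
ZAR 111,472.58 × 72.762 = KRW 8,110,968
KRW 8,110,968 × 0.0062245 = HKD 50,486.72
Profit = HKD 50,486.72 − HKD 49,000.00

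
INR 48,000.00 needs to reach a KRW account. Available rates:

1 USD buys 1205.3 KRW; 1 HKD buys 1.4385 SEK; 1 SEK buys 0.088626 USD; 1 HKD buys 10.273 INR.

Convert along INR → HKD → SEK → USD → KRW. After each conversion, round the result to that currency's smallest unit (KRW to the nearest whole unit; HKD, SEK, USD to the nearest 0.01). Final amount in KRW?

KRW 717,973

INR 48,000.00 ÷ 10.273 = HKD 4,672.44
HKD 4,672.44 × 1.4385 = SEK 6,721.30
SEK 6,721.30 × 0.088626 = USD 595.68
USD 595.68 × 1205.3 = KRW 717,973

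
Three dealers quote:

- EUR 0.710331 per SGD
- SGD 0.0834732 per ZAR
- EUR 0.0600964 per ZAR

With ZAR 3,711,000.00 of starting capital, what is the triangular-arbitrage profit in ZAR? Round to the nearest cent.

Profit: ZAR 50,244.62

Profitable loop is ZAR → EUR → SGD → ZAR:
ZAR 3,711,000.00 × 0.0600964 = EUR 223,017.74
EUR 223,017.74 ÷ 0.710331 = SGD 313,963.12
SGD 313,963.12 ÷ 0.0834732 = ZAR 3,761,244.62
Profit = ZAR 3,761,244.62 − ZAR 3,711,000.00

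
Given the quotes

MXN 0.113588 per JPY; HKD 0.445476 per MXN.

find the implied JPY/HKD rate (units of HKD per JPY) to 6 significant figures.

1 JPY × 0.113588 = 0.113588 MXN
0.113588 MXN × 0.445476 = 0.0506007 HKD

JPY/HKD = 0.0506007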